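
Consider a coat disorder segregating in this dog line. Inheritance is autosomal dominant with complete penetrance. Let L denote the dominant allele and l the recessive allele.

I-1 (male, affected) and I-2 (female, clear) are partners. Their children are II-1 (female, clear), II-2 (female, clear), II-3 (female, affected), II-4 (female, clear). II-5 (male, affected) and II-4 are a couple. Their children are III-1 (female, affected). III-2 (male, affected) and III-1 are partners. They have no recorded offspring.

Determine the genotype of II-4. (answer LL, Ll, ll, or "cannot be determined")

II-4 is clear, so II-4 is ll.

ll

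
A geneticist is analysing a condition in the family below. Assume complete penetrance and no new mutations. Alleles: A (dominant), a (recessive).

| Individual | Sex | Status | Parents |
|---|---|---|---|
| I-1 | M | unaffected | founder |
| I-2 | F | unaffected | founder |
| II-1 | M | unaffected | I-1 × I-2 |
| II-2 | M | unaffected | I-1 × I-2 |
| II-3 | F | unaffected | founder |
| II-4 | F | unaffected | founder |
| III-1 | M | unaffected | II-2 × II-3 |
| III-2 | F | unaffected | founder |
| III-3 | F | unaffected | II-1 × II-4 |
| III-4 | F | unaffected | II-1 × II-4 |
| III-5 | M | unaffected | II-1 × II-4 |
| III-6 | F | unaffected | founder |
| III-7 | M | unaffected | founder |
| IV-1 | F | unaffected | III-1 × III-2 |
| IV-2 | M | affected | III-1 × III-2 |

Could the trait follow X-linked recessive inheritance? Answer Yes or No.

A consistent assignment under X-linked recessive exists: I-1 X^A Y, I-2 X^A X^A, II-1 X^A Y, II-2 X^A Y, II-3 X^A X^A, II-4 X^A X^A, III-1 X^A Y, III-2 X^A X^a, III-3 X^A X^A, III-4 X^A X^A, III-5 X^A Y, III-6 X^A X^A, III-7 X^A Y, IV-1 X^A X^A, IV-2 X^a Y.
In this assignment every recorded phenotype matches its genotype and every non-founder's genotype is obtainable from its parents' genotypes, so the pedigree is consistent.

Yes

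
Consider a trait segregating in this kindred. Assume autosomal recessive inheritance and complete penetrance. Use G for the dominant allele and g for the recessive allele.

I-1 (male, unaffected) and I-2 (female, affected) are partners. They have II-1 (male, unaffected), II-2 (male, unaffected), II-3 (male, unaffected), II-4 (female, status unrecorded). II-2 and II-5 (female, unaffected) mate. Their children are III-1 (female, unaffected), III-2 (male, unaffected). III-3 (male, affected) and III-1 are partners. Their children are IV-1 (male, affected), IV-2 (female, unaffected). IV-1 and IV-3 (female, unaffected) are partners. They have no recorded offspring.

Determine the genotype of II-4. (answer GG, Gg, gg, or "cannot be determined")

cannot be determined

II-4's phenotype is unrecorded, and no parent or child forces a single allele at both positions; consistent genotype assignments exist with II-4 as Gg or gg.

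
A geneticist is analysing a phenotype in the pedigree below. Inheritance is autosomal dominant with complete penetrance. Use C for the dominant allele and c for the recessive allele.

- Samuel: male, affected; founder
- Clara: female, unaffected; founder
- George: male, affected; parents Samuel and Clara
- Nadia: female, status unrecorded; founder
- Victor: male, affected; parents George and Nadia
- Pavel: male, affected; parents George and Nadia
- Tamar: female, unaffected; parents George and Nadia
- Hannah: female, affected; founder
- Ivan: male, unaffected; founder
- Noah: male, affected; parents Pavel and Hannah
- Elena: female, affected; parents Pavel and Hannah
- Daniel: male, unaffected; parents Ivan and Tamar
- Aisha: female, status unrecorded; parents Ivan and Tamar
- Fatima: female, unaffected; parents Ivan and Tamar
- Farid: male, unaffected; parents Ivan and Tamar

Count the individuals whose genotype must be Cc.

Obligate heterozygotes: George is affected so carries C and received c from Clara (cc), so George is Cc.
Every other individual is either homozygous by phenotype or has at least one consistent homozygous assignment, so the count is 1.

1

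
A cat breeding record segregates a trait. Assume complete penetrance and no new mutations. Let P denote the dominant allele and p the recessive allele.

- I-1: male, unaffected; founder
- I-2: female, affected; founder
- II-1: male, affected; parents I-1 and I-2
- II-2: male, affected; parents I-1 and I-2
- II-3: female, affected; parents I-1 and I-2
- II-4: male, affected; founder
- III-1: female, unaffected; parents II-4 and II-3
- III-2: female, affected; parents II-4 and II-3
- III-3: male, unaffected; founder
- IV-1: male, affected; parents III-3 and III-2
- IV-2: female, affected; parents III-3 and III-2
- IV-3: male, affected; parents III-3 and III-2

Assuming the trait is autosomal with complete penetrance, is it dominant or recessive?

dominant

II-4 and II-3 are both affected yet have an unaffected child III-1. Under a recessive model two affected parents are homozygous and every child would be affected, so the trait cannot be recessive.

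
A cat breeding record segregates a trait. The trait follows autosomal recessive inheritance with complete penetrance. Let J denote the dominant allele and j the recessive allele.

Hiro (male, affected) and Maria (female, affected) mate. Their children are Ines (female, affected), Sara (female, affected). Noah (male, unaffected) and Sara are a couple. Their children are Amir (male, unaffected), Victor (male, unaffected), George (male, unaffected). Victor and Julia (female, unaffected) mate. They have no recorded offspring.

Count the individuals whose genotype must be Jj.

Obligate heterozygotes: Amir is unaffected so carries J and received j from Sara (jj), so Amir is Jj; Victor is unaffected so carries J and received j from Sara (jj), so Victor is Jj; George is unaffected so carries J and received j from Sara (jj), so George is Jj.
Every other individual is either homozygous by phenotype or has at least one consistent homozygous assignment, so the count is 3.

3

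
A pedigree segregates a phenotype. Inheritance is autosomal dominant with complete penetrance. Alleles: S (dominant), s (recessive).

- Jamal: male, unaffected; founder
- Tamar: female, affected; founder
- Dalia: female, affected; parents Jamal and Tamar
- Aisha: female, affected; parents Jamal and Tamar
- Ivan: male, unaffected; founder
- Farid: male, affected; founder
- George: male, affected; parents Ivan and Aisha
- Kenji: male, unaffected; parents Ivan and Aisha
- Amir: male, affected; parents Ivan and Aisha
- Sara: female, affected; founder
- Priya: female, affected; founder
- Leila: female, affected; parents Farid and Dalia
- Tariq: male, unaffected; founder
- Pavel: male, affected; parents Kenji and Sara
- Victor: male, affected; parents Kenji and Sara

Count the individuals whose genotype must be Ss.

Obligate heterozygotes: Dalia is affected so carries S and received s from Jamal (ss), so Dalia is Ss; Aisha is affected so carries S and received s from Jamal (ss), so Aisha is Ss; George is affected so carries S and received s from Ivan (ss), so George is Ss; Amir is affected so carries S and received s from Ivan (ss), so Amir is Ss; Pavel is affected so carries S and received s from Kenji (ss), so Pavel is Ss; Victor is affected so carries S and received s from Kenji (ss), so Victor is Ss.
Every other individual is either homozygous by phenotype or has at least one consistent homozygous assignment, so the count is 6.

6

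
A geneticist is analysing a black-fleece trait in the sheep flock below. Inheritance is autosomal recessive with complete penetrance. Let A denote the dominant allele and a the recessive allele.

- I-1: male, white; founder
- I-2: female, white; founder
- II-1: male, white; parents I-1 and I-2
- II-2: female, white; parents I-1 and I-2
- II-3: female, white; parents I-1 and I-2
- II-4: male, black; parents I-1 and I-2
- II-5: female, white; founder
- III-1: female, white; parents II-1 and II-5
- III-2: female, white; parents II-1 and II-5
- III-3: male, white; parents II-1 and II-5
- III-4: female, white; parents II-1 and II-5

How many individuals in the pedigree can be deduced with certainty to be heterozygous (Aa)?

Obligate heterozygotes: I-1 is white so carries A and passed a to II-4 (aa), so I-1 is Aa; I-2 is white so carries A and passed a to II-4 (aa), so I-2 is Aa.
Every other individual is either homozygous by phenotype or has at least one consistent homozygous assignment, so the count is 2.

2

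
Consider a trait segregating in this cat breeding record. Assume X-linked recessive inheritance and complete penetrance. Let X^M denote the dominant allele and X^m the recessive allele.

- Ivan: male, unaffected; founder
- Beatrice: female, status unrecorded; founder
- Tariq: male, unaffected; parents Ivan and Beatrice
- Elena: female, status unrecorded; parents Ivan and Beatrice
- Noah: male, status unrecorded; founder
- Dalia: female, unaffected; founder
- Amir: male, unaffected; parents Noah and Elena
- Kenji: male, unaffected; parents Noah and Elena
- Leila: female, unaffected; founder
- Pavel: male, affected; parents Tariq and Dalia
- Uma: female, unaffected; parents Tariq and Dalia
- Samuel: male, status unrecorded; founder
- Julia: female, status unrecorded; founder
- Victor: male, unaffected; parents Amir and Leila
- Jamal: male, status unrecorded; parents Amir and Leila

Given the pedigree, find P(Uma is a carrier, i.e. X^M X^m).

Tariq is unaffected, so Tariq is X^M Y.
Dalia is unaffected so carries M and passed m to Pavel (X^m Y), so Dalia is X^M X^m.
Their cross gives offspring ratios 1/2 X^M X^M : 1/2 X^M X^m. Conditioning on Uma being unaffected, P(X^M X^m) = 1/2 / 1 = 1/2.

1/2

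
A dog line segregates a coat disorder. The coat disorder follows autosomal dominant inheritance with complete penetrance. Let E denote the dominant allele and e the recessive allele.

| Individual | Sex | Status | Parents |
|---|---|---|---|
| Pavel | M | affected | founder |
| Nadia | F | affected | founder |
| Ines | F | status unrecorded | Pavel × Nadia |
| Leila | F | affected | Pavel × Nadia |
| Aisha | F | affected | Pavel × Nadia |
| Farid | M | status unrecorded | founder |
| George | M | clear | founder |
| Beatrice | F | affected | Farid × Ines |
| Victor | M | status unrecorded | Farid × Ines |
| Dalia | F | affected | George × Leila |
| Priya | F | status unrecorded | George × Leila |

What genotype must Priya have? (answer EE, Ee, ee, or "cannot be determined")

Priya's phenotype is unrecorded, and no parent or child forces a single allele at both positions; consistent genotype assignments exist with Priya as Ee or ee.

cannot be determined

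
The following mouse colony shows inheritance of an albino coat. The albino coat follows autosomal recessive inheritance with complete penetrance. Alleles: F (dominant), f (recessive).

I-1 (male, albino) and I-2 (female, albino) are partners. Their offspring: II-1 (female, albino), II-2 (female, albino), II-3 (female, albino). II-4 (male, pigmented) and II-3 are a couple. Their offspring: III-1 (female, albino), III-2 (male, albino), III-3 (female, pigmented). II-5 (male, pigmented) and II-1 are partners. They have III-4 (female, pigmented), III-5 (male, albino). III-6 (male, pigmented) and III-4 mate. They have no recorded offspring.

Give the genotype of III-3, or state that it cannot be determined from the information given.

From phenotype alone, III-3 is FF or Ff.
III-3 is pigmented so carries F and received f from II-3 (ff), so III-3 is Ff.

Ff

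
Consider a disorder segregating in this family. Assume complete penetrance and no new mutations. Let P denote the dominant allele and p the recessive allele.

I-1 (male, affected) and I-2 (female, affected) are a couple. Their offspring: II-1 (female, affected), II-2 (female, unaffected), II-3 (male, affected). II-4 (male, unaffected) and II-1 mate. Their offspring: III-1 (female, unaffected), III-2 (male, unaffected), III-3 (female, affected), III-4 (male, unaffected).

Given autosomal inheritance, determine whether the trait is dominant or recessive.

I-1 and I-2 are both affected yet have an unaffected child II-2. Under a recessive model two affected parents are homozygous and every child would be affected, so the trait cannot be recessive.

dominant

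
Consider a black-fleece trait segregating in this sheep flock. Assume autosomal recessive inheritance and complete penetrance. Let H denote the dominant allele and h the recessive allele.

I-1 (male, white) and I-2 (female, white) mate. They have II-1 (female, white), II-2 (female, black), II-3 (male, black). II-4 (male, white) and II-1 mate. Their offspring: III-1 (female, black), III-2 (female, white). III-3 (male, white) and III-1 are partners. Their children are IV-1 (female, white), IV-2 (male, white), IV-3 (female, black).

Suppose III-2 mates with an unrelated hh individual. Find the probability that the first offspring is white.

2/3

II-4 is white so carries H and passed h to III-1 (hh), so II-4 is Hh.
II-1 is white so carries H and passed h to III-1 (hh), so II-1 is Hh.
III-2 is a white offspring of II-4 (Hh) × II-1 (Hh), whose cross gives 1/4 HH : 1/2 Hh : 1/4 hh; conditioning on being white, III-2 is HH with probability 1/3, Hh with probability 2/3.
Summing over parental genotype combinations, P(offspring is white) = 1/3·1 + 2/3·1/2 = 2/3.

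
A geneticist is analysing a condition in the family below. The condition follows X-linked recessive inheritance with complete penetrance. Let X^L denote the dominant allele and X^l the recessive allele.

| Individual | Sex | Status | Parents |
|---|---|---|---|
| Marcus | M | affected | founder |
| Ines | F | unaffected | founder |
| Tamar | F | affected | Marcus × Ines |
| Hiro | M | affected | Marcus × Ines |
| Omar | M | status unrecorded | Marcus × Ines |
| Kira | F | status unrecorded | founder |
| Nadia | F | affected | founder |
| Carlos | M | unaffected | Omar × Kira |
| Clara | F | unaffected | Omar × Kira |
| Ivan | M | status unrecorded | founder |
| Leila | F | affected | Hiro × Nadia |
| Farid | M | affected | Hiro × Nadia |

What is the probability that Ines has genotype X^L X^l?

1

Ines is unaffected so carries L and passed l to Tamar (X^l X^l), so Ines is X^L X^l, giving P(X^L X^l) = 1.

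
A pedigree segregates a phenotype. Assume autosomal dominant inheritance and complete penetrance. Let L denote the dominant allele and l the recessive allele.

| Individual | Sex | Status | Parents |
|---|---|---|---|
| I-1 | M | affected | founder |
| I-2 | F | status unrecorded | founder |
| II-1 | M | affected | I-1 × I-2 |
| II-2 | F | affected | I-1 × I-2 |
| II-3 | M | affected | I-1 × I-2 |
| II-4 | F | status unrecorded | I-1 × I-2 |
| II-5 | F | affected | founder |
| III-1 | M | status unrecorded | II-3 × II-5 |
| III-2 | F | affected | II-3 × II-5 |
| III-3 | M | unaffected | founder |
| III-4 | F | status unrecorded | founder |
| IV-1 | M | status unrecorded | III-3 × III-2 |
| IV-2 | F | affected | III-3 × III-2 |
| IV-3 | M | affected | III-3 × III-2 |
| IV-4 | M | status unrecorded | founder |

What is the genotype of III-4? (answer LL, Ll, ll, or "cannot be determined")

cannot be determined

III-4's phenotype is unrecorded, and no parent or child forces a single allele at both positions; consistent genotype assignments exist with III-4 as LL or Ll or ll.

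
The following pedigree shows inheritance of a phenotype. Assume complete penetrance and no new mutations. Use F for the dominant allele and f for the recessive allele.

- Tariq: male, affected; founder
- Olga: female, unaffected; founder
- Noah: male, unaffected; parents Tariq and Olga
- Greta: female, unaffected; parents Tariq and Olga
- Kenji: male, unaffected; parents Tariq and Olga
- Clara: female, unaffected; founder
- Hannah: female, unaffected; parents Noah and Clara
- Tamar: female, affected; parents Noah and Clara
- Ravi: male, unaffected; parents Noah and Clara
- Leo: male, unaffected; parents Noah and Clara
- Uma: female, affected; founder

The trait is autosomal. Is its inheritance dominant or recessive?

recessive

Noah and Clara are both unaffected yet have an affected child Tamar. Under dominance, an affected child requires at least one affected parent, so the trait cannot be dominant.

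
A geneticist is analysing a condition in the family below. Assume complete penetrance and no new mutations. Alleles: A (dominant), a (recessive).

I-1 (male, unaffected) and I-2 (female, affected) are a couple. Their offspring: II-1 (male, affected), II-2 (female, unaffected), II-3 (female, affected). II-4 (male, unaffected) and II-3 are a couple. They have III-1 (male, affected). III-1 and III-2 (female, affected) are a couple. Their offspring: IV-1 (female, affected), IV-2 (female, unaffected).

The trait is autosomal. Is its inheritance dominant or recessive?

dominant

III-1 and III-2 are both affected yet have an unaffected child IV-2. Under a recessive model two affected parents are homozygous and every child would be affected, so the trait cannot be recessive.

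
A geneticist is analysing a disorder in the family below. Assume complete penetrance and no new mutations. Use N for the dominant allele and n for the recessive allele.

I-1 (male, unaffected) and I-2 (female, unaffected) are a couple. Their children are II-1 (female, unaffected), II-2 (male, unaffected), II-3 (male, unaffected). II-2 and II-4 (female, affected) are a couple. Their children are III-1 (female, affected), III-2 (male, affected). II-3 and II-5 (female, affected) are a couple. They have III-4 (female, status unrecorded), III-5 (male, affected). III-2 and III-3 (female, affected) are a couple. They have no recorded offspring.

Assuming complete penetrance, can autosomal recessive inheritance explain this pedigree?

Yes

A consistent assignment under autosomal recessive exists: I-1 NN, I-2 Nn, II-1 NN, II-2 Nn, II-3 Nn, II-4 nn, II-5 nn, III-1 nn, III-2 nn, III-3 nn, III-4 Nn, III-5 nn.
In this assignment every recorded phenotype matches its genotype and every non-founder's genotype is obtainable from its parents' genotypes, so the pedigree is consistent.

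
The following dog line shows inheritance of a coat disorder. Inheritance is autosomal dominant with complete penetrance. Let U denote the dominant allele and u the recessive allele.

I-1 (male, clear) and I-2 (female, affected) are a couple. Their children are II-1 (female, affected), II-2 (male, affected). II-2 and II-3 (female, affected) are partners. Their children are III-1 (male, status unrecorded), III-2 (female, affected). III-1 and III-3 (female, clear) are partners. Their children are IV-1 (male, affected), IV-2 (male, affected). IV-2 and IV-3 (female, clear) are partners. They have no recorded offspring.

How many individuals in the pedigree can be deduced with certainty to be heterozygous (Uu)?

4

Obligate heterozygotes: II-1 is affected so carries U and received u from I-1 (uu), so II-1 is Uu; II-2 is affected so carries U and received u from I-1 (uu), so II-2 is Uu; IV-1 is affected so carries U and received u from III-3 (uu), so IV-1 is Uu; IV-2 is affected so carries U and received u from III-3 (uu), so IV-2 is Uu.
Every other individual is either homozygous by phenotype or has at least one consistent homozygous assignment, so the count is 4.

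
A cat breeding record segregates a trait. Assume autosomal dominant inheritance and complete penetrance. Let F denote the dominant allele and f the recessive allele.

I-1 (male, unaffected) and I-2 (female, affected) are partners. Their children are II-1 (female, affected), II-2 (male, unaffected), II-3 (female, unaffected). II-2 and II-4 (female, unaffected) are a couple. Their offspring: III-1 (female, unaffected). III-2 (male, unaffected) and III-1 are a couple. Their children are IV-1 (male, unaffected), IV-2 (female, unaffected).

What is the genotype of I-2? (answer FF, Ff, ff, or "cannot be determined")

From phenotype alone, I-2 is FF or Ff.
I-2 is affected so carries F and passed f to II-2 (ff), so I-2 is Ff.

Ff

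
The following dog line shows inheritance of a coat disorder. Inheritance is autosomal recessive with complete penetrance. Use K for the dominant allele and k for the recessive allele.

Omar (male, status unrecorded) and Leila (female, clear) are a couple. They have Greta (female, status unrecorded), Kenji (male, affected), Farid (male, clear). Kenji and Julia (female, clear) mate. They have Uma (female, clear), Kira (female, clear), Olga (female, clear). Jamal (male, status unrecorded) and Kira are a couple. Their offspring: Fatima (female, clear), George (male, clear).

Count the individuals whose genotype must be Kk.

Obligate heterozygotes: Leila is clear so carries K and passed k to Kenji (kk), so Leila is Kk; Uma is clear so carries K and received k from Kenji (kk), so Uma is Kk; Kira is clear so carries K and received k from Kenji (kk), so Kira is Kk; Olga is clear so carries K and received k from Kenji (kk), so Olga is Kk.
Every other individual is either homozygous by phenotype or has at least one consistent homozygous assignment, so the count is 4.

4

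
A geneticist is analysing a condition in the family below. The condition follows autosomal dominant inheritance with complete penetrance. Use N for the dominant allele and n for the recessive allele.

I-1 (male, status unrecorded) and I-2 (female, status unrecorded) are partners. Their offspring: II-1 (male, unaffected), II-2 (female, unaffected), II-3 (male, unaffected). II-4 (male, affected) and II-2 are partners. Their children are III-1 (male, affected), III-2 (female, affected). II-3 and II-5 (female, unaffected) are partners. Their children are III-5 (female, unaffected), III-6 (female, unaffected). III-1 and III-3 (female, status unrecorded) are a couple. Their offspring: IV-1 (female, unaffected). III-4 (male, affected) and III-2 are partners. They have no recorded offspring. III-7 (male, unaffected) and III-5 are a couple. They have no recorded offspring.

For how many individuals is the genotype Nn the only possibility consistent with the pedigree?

2

Obligate heterozygotes: III-1 is affected so carries N and received n from II-2 (nn), so III-1 is Nn; III-2 is affected so carries N and received n from II-2 (nn), so III-2 is Nn.
Every other individual is either homozygous by phenotype or has at least one consistent homozygous assignment, so the count is 2.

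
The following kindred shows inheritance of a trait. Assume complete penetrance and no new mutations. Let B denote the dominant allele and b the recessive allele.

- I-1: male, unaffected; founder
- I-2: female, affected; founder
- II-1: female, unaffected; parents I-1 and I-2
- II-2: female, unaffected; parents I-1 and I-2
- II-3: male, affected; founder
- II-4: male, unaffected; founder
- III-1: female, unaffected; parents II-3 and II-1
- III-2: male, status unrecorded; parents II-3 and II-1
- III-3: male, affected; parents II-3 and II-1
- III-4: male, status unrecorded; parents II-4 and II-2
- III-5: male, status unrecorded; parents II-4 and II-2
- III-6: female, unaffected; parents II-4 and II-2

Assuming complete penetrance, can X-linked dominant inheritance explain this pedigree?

Under X-linked dominant, III-1 (unaffected, female) cannot arise from II-3 (affected) × II-1 (unaffected).

No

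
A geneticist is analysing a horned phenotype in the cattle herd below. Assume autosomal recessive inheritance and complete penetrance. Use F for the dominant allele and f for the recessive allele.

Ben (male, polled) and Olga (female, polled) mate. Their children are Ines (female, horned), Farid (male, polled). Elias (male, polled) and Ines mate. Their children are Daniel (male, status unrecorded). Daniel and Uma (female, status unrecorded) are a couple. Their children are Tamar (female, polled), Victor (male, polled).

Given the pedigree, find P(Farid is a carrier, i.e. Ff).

2/3

Ben is polled so carries F and passed f to Ines (ff), so Ben is Ff.
Olga is polled so carries F and passed f to Ines (ff), so Olga is Ff.
Their cross gives offspring ratios 1/4 FF : 1/2 Ff : 1/4 ff. Conditioning on Farid being polled, P(Ff) = 1/2 / 3/4 = 2/3.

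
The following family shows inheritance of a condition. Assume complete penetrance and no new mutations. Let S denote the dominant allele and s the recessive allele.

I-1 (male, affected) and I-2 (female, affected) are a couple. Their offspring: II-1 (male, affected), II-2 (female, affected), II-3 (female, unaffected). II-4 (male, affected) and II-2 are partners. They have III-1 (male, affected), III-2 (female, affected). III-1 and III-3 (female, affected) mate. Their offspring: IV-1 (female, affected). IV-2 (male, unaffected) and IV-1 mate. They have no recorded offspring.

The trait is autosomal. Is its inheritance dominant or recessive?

dominant

I-1 and I-2 are both affected yet have an unaffected child II-3. Under a recessive model two affected parents are homozygous and every child would be affected, so the trait cannot be recessive.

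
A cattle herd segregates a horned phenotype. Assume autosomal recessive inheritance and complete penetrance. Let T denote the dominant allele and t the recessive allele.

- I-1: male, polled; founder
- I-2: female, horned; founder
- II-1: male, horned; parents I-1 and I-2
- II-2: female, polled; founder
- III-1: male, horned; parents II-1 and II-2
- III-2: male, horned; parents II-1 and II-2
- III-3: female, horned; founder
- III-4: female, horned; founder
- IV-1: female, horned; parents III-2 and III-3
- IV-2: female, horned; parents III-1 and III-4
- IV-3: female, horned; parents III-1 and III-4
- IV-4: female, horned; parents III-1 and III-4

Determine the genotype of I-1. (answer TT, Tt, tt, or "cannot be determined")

From phenotype alone, I-1 is TT or Tt.
I-1 is polled so carries T and passed t to II-1 (tt), so I-1 is Tt.

Tt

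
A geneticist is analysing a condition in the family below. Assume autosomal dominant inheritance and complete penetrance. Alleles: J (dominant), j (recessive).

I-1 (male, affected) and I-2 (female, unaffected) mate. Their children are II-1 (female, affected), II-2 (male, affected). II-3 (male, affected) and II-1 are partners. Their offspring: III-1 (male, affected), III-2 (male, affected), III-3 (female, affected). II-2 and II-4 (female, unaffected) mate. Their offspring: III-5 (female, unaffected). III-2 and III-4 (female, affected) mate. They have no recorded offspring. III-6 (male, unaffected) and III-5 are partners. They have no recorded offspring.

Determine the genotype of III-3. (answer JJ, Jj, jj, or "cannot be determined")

cannot be determined

III-3's phenotype allows JJ or Jj, and no parent or child forces a single allele at both positions; consistent genotype assignments exist with III-3 as JJ or Jj.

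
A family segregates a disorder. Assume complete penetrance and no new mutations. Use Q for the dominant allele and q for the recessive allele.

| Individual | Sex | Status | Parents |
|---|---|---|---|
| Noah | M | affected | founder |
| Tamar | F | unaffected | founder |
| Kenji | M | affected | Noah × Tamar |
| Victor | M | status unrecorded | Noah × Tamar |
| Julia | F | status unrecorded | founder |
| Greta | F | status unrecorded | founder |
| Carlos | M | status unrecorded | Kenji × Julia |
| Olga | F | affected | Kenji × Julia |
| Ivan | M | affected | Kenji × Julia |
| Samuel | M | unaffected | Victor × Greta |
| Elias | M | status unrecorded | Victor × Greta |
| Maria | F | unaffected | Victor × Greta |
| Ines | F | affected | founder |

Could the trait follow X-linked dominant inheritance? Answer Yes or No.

Under X-linked dominant, Kenji (affected, male) cannot arise from Noah (affected) × Tamar (unaffected).

No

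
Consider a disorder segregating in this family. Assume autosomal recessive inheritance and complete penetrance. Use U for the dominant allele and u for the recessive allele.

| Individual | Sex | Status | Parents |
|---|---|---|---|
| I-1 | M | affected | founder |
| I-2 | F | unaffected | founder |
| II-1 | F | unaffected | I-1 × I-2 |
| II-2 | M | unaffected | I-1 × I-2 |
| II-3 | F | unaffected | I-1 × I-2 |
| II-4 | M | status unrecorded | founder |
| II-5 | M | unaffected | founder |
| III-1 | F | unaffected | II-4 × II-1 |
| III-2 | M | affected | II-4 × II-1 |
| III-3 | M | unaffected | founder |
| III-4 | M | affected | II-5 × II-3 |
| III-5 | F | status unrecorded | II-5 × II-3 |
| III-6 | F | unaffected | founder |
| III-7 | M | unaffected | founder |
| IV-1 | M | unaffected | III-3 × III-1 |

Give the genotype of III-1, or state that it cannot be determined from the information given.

III-1's phenotype allows UU or Uu, and no parent or child forces a single allele at both positions; consistent genotype assignments exist with III-1 as UU or Uu.

cannot be determined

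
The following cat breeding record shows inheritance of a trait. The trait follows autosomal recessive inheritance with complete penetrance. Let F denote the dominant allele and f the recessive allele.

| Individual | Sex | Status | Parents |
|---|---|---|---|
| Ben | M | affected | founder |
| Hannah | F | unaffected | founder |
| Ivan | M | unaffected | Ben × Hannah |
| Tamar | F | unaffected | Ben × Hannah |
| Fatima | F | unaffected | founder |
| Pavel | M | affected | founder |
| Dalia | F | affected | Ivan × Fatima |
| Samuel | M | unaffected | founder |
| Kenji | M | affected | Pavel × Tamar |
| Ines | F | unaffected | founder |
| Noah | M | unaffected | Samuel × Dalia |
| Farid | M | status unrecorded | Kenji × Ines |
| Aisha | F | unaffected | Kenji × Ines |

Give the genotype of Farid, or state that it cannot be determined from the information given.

cannot be determined

Farid's phenotype is unrecorded, and no parent or child forces a single allele at both positions; consistent genotype assignments exist with Farid as Ff or ff.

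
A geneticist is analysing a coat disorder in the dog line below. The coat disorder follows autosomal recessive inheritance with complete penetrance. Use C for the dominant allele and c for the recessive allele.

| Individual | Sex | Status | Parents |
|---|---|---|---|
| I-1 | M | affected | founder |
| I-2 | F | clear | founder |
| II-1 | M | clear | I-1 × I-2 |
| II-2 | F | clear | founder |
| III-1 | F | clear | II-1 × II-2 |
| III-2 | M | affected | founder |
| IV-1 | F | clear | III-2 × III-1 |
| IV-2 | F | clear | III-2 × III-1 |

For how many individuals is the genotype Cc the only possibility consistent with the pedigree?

3

Obligate heterozygotes: II-1 is clear so carries C and received c from I-1 (cc), so II-1 is Cc; IV-1 is clear so carries C and received c from III-2 (cc), so IV-1 is Cc; IV-2 is clear so carries C and received c from III-2 (cc), so IV-2 is Cc.
Every other individual is either homozygous by phenotype or has at least one consistent homozygous assignment, so the count is 3.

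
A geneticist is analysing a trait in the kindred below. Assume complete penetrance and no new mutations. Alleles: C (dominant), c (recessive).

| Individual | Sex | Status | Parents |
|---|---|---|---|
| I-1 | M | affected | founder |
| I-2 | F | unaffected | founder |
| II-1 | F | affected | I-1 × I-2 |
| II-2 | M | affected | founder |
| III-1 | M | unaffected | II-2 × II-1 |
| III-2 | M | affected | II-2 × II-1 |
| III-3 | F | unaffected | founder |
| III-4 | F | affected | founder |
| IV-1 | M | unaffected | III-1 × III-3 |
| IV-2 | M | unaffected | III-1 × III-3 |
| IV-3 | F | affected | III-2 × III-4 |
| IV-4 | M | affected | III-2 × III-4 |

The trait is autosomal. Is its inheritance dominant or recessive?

II-2 and II-1 are both affected yet have an unaffected child III-1. Under a recessive model two affected parents are homozygous and every child would be affected, so the trait cannot be recessive.

dominant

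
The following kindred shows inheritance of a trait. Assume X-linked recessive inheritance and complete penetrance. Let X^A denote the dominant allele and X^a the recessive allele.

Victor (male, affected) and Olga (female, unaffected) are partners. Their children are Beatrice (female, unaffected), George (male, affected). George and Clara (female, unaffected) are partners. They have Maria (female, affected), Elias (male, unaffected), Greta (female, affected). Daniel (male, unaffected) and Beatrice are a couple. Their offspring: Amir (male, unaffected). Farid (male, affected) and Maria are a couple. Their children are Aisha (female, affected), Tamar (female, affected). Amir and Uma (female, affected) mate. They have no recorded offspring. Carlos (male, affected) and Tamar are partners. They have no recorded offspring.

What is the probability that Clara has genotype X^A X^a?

1

Clara is unaffected so carries A and passed a to Maria (X^a X^a), so Clara is X^A X^a, giving P(X^A X^a) = 1.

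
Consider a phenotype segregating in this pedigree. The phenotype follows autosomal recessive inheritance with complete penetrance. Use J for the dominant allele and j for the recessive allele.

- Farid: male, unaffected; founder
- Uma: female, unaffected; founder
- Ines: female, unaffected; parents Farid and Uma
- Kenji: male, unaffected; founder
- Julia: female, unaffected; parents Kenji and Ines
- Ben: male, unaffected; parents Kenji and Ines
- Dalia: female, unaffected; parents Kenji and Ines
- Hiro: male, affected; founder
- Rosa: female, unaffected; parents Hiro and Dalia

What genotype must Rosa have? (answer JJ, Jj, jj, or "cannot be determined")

From phenotype alone, Rosa is JJ or Jj.
Rosa is unaffected so carries J and received j from Hiro (jj), so Rosa is Jj.

Jj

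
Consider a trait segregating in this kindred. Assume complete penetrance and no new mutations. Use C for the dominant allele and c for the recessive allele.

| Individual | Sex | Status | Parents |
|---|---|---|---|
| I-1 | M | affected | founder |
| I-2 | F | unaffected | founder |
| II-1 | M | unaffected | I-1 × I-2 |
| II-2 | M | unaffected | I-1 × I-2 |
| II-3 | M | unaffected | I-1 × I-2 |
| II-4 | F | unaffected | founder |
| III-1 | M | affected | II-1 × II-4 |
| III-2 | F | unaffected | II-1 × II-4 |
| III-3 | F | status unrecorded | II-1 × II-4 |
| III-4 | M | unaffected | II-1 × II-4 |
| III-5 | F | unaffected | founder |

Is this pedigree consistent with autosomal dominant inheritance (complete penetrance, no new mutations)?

No

Under autosomal dominant, III-1 (affected, male) cannot arise from II-1 (unaffected) × II-4 (unaffected).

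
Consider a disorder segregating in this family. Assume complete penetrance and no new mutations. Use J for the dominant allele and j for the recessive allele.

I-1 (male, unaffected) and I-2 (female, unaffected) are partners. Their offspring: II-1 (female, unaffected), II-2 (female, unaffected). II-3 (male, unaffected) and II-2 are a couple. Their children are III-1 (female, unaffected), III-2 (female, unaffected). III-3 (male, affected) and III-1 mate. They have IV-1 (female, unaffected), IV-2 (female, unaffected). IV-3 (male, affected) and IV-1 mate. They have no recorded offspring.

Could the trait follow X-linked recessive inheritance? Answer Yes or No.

Yes

A consistent assignment under X-linked recessive exists: I-1 X^J Y, I-2 X^J X^J, II-1 X^J X^J, II-2 X^J X^J, II-3 X^J Y, III-1 X^J X^J, III-2 X^J X^J, III-3 X^j Y, IV-1 X^J X^j, IV-2 X^J X^j, IV-3 X^j Y.
In this assignment every recorded phenotype matches its genotype and every non-founder's genotype is obtainable from its parents' genotypes, so the pedigree is consistent.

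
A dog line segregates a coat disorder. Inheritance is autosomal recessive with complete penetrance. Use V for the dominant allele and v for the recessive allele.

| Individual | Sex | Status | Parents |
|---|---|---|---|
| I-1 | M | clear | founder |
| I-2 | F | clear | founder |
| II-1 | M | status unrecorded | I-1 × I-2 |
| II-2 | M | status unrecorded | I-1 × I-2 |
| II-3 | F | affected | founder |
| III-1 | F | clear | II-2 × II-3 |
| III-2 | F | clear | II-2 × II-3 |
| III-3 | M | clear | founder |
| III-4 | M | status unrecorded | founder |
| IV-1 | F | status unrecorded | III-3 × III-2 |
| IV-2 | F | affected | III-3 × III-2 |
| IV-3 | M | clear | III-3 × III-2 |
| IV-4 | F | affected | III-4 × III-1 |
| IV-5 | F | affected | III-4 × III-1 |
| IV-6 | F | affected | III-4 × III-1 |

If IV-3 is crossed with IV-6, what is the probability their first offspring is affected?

1/3

III-3 is clear so carries V and passed v to IV-2 (vv), so III-3 is Vv.
III-2 is clear so carries V and received v from II-3 (vv), so III-2 is Vv.
IV-3 is a clear offspring of III-3 (Vv) × III-2 (Vv), whose cross gives 1/4 VV : 1/2 Vv : 1/4 vv; conditioning on being clear, IV-3 is VV with probability 1/3, Vv with probability 2/3.
IV-6 is affected, so IV-6 is vv.
Summing over parental genotype combinations, P(offspring is affected) = 2/3·1/2 = 1/3.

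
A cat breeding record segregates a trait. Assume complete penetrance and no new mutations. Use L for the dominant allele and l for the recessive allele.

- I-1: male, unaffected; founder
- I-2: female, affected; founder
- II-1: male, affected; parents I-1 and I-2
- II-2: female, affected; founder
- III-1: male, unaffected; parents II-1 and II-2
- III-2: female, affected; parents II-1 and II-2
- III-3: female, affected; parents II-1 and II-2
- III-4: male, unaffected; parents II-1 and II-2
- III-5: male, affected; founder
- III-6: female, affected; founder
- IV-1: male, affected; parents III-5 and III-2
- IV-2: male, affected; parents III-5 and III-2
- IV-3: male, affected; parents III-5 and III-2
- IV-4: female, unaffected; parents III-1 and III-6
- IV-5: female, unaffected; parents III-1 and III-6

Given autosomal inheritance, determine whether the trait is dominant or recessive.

II-1 and II-2 are both affected yet have an unaffected child III-1. Under a recessive model two affected parents are homozygous and every child would be affected, so the trait cannot be recessive.

dominant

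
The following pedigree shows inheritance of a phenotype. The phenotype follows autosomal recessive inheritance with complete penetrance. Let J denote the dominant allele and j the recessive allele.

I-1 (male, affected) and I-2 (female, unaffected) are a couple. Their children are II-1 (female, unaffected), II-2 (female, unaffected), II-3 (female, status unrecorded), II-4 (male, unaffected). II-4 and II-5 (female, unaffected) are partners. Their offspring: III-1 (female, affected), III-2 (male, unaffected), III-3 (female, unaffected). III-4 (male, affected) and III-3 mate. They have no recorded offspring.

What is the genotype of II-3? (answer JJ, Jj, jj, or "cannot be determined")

II-3's phenotype is unrecorded, and no parent or child forces a single allele at both positions; consistent genotype assignments exist with II-3 as Jj or jj.

cannot be determined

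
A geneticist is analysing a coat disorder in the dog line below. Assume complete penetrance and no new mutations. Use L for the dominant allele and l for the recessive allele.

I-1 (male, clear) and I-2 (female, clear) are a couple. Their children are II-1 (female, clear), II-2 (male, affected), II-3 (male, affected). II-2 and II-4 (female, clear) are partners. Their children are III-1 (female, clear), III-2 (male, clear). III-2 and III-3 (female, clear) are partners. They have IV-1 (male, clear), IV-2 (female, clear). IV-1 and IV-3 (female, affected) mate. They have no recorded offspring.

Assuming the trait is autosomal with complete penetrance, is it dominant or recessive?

I-1 and I-2 are both clear yet have an affected child II-2. Under dominance, an affected child requires at least one affected parent, so the trait cannot be dominant.

recessive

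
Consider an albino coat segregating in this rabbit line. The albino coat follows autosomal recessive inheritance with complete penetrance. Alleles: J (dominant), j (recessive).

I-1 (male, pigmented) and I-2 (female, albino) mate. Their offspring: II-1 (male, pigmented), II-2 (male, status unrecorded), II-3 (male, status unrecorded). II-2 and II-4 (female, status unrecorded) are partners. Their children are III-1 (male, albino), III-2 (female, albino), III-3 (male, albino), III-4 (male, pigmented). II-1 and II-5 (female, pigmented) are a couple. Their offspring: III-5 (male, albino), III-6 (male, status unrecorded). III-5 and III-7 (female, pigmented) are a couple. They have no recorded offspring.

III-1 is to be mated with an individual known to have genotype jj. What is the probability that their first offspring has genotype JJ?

III-1 is albino, so III-1 is jj.
The cross gives 1 jj, so P(offspring has genotype JJ) = 0.

0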